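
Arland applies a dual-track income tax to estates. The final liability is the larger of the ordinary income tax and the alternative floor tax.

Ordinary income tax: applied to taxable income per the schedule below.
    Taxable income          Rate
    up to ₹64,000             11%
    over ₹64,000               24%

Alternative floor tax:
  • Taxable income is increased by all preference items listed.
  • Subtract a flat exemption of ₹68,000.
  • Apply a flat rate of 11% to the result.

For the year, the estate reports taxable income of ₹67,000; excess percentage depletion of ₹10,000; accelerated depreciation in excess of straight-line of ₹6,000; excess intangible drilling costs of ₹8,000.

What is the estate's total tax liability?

Ordinary income tax:
  ₹64,000 × 11% = ₹7,040
  ₹3,000 × 24% = ₹720
  → ₹7,760

Alternative floor tax:
  Adjusted income: ₹67,000 + ₹10,000 + ₹6,000 + ₹8,000 = ₹91,000
  Less exemption ₹68,000 → base ₹23,000
  ₹23,000 × 11% = ₹2,530

₹7,760 > ₹2,530, so the ordinary income tax governs.

₹7,760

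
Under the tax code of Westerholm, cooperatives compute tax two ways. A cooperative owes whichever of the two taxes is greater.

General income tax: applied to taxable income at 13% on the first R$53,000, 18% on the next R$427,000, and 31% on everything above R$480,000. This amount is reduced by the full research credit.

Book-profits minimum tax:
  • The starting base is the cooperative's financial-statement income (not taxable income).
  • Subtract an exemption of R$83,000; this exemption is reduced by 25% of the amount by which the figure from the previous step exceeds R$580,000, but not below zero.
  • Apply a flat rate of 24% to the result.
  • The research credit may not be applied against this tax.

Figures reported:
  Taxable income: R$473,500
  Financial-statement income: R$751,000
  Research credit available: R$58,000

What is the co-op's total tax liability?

R$170,580

Book-profits minimum tax:
  Base (financial-statement income): R$751,000
  Exemption: R$83,000 − 25% × (R$751,000 − R$580,000) = R$83,000 − R$42,750 = R$40,250
  Base: R$751,000 − R$40,250 = R$710,750
  R$710,750 × 24% = R$170,580

General income tax:
  R$53,000 × 13% = R$6,890
  R$420,500 × 18% = R$75,690
  → R$82,580
  Less research credit R$58,000 → R$24,580

R$170,580 > R$24,580, so the book-profits minimum tax is the binding amount.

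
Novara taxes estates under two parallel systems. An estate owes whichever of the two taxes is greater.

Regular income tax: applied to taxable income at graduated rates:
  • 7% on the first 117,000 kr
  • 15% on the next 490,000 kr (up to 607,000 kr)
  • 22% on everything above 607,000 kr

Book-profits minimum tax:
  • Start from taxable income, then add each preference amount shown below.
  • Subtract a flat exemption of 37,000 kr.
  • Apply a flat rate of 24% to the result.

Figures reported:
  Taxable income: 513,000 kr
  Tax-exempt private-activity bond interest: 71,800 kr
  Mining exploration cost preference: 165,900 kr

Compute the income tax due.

171,288 kr

Book-profits minimum tax:
  Adjusted income: 513,000 kr + 71,800 kr + 165,900 kr = 750,700 kr
  Less exemption 37,000 kr → base 713,700 kr
  713,700 kr × 24% = 171,288 kr

Regular income tax:
  117,000 kr × 7% = 8,190 kr
  396,000 kr × 15% = 59,400 kr
  → 67,590 kr

171,288 kr > 67,590 kr, so the book-profits minimum tax is the binding amount.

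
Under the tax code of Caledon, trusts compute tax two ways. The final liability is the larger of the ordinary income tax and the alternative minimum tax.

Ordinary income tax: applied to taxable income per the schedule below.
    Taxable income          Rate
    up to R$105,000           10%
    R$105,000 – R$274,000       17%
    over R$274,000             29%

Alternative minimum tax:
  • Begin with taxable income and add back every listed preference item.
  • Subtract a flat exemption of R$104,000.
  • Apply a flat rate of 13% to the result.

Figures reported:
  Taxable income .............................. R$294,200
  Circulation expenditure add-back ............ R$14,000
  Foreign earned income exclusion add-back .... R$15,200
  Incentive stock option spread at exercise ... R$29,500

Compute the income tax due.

Alternative minimum tax:
  Adjusted income: R$294,200 + R$14,000 + R$15,200 + R$29,500 = R$352,900
  Less exemption R$104,000 → base R$248,900
  R$248,900 × 13% = R$32,357

Ordinary income tax:
  R$105,000 × 10% = R$10,500
  R$169,000 × 17% = R$28,730
  R$20,200 × 29% = R$5,858
  → R$45,088

R$45,088 > R$32,357, so the ordinary income tax governs.

R$45,088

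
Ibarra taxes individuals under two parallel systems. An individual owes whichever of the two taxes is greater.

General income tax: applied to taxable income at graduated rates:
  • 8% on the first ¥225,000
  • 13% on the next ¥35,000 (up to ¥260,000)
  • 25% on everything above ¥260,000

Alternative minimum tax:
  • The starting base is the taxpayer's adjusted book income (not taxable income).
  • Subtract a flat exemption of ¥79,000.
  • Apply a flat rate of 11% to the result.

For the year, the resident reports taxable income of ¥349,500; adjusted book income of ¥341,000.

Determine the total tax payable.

Alternative minimum tax:
  Base (adjusted book income): ¥341,000
  Less exemption ¥79,000 → base ¥262,000
  ¥262,000 × 11% = ¥28,820

General income tax:
  ¥225,000 × 8% = ¥18,000
  ¥35,000 × 13% = ¥4,550
  ¥89,500 × 25% = ¥22,375
  → ¥44,925

¥44,925 > ¥28,820, so the general income tax governs.

¥44,925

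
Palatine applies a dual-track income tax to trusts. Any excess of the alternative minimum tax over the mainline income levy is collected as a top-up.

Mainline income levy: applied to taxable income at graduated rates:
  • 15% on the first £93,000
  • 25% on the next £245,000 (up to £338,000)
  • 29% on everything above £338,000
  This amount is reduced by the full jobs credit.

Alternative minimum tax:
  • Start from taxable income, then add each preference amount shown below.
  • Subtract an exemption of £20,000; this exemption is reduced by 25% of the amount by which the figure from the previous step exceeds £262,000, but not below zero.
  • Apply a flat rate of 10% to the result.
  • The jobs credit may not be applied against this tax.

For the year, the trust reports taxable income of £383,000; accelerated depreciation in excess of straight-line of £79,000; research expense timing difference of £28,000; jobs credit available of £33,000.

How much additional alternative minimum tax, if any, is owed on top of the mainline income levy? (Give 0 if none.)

Mainline income levy:
  £93,000 × 15% = £13,950
  £245,000 × 25% = £61,250
  £45,000 × 29% = £13,050
  → £88,250
  Less jobs credit £33,000 → £55,250

Alternative minimum tax:
  Adjusted income: £383,000 + £79,000 + £28,000 = £490,000
  Exemption: 25% × (£490,000 − £262,000) = £57,000 ≥ £20,000, so the exemption is fully phased out
  Base: £490,000 − £0 = £490,000
  £490,000 × 10% = £49,000

£49,000 ≤ £55,250, so no add-on is due.

£0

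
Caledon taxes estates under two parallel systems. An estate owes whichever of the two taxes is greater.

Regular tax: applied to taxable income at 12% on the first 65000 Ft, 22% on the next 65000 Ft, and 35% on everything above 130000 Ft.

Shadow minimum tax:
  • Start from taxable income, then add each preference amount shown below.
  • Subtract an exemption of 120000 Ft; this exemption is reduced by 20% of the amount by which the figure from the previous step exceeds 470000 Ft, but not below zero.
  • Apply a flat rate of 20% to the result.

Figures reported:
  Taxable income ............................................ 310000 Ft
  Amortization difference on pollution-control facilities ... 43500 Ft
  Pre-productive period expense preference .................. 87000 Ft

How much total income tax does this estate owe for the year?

85100 Ft

Regular tax:
  65000 Ft × 12% = 7800 Ft
  65000 Ft × 22% = 14300 Ft
  180000 Ft × 35% = 63000 Ft
  → 85100 Ft

Shadow minimum tax:
  Adjusted income: 310000 Ft + 43500 Ft + 87000 Ft = 440500 Ft
  Exemption: 440500 Ft ≤ 470000 Ft, so full 120000 Ft applies
  Base: 440500 Ft − 120000 Ft = 320500 Ft
  320500 Ft × 20% = 64100 Ft

85100 Ft > 64100 Ft, so the regular tax governs.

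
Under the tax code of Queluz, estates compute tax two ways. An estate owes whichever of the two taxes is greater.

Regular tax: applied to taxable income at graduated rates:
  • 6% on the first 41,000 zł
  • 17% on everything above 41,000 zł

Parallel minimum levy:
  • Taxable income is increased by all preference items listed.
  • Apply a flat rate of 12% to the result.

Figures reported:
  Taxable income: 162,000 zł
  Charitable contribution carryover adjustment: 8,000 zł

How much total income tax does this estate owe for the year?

23,030 zł

Regular tax:
  41,000 zł × 6% = 2,460 zł
  121,000 zł × 17% = 20,570 zł
  → 23,030 zł

Parallel minimum levy:
  Adjusted income: 162,000 zł + 8,000 zł = 170,000 zł
  170,000 zł × 12% = 20,400 zł

23,030 zł > 20,400 zł, so the regular tax governs.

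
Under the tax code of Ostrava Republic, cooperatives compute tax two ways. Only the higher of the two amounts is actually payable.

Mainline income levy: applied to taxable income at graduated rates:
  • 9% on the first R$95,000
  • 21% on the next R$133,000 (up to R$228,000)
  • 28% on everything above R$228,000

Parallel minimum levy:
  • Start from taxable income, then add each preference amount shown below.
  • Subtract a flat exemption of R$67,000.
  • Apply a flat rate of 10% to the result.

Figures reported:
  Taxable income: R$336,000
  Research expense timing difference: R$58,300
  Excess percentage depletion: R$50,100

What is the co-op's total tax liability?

R$66,720

Mainline income levy:
  R$95,000 × 9% = R$8,550
  R$133,000 × 21% = R$27,930
  R$108,000 × 28% = R$30,240
  → R$66,720

Parallel minimum levy:
  Adjusted income: R$336,000 + R$58,300 + R$50,100 = R$444,400
  Less exemption R$67,000 → base R$377,400
  R$377,400 × 10% = R$37,740

R$66,720 > R$37,740, so the mainline income levy governs.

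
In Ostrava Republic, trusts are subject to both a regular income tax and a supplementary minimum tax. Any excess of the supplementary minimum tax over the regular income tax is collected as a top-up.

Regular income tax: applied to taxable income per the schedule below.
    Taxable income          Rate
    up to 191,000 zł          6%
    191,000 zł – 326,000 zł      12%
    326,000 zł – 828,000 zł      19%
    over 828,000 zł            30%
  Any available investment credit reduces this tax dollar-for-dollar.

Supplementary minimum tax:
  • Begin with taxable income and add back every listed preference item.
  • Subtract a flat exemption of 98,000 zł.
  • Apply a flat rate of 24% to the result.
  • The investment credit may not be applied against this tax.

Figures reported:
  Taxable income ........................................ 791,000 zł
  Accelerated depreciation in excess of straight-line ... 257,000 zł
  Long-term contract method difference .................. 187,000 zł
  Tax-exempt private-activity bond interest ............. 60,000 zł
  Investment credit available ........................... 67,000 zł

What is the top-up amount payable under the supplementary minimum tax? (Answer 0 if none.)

238,270 zł

Regular income tax:
  191,000 zł × 6% = 11,460 zł
  135,000 zł × 12% = 16,200 zł
  465,000 zł × 19% = 88,350 zł
  → 116,010 zł
  Less investment credit 67,000 zł → 49,010 zł

Supplementary minimum tax:
  Adjusted income: 791,000 zł + 257,000 zł + 187,000 zł + 60,000 zł = 1,295,000 zł
  Less exemption 98,000 zł → base 1,197,000 zł
  1,197,000 zł × 24% = 287,280 zł

Excess of supplementary minimum tax over regular income tax: 287,280 zł − 49,010 zł = 238,270 zł.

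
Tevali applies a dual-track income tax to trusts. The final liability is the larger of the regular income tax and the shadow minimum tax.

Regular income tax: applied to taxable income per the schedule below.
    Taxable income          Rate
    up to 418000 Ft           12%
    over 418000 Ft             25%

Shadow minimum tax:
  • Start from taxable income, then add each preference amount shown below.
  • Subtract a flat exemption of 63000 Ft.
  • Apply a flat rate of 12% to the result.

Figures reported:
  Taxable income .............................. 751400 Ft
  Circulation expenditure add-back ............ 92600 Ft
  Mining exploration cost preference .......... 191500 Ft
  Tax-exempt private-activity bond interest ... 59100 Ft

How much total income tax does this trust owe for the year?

Regular income tax:
  418000 Ft × 12% = 50160 Ft
  333400 Ft × 25% = 83350 Ft
  → 133510 Ft

Shadow minimum tax:
  Adjusted income: 751400 Ft + 92600 Ft + 191500 Ft + 59100 Ft = 1094600 Ft
  Less exemption 63000 Ft → base 1031600 Ft
  1031600 Ft × 12% = 123792 Ft

133510 Ft > 123792 Ft, so the regular income tax governs.

133510 Ft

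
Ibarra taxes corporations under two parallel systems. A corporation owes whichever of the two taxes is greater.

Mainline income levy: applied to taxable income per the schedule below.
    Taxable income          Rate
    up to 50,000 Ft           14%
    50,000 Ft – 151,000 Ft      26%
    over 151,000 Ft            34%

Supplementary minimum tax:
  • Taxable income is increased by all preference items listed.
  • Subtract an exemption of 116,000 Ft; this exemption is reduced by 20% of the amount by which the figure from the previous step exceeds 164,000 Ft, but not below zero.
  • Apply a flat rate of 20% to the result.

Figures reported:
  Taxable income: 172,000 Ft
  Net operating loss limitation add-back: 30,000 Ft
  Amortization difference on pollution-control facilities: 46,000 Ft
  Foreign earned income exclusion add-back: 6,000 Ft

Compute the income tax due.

Mainline income levy:
  50,000 Ft × 14% = 7,000 Ft
  101,000 Ft × 26% = 26,260 Ft
  21,000 Ft × 34% = 7,140 Ft
  → 40,400 Ft

Supplementary minimum tax:
  Adjusted income: 172,000 Ft + 30,000 Ft + 46,000 Ft + 6,000 Ft = 254,000 Ft
  Exemption: 116,000 Ft − 20% × (254,000 Ft − 164,000 Ft) = 116,000 Ft − 18,000 Ft = 98,000 Ft
  Base: 254,000 Ft − 98,000 Ft = 156,000 Ft
  156,000 Ft × 20% = 31,200 Ft

40,400 Ft > 31,200 Ft, so the mainline income levy governs.

40,400 Ft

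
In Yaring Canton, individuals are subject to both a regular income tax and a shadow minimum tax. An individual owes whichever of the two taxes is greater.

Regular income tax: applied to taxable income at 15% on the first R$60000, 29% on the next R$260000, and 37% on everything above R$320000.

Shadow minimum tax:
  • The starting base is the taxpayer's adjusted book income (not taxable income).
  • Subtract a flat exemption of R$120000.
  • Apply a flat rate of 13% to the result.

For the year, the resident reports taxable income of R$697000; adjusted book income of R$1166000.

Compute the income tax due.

Regular income tax:
  R$60000 × 15% = R$9000
  R$260000 × 29% = R$75400
  R$377000 × 37% = R$139490
  → R$223890

Shadow minimum tax:
  Base (adjusted book income): R$1166000
  Less exemption R$120000 → base R$1046000
  R$1046000 × 13% = R$135980

R$223890 > R$135980, so the regular income tax governs.

R$223890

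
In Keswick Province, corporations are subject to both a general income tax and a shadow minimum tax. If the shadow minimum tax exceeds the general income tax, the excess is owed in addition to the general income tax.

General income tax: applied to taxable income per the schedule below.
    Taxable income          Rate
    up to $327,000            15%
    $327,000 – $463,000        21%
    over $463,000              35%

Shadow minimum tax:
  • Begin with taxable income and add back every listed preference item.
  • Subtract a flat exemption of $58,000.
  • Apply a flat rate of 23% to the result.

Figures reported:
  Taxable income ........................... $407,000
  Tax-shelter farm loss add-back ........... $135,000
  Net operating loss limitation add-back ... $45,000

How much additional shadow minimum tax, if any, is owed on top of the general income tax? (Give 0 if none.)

General income tax:
  $327,000 × 15% = $49,050
  $80,000 × 21% = $16,800
  → $65,850

Shadow minimum tax:
  Adjusted income: $407,000 + $135,000 + $45,000 = $587,000
  Less exemption $58,000 → base $529,000
  $529,000 × 23% = $121,670

Excess of shadow minimum tax over general income tax: $121,670 − $65,850 = $55,820.

$55,820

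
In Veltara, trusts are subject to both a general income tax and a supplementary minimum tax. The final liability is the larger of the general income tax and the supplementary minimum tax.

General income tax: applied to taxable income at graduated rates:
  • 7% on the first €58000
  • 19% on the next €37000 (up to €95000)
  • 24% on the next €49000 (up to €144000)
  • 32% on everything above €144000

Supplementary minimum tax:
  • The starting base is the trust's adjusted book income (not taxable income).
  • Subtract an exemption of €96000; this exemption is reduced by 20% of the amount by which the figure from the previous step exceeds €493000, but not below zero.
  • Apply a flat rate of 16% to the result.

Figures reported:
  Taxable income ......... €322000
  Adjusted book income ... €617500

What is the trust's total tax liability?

Supplementary minimum tax:
  Base (adjusted book income): €617500
  Exemption: €96000 − 20% × (€617500 − €493000) = €96000 − €24900 = €71100
  Base: €617500 − €71100 = €546400
  €546400 × 16% = €87424

General income tax:
  €58000 × 7% = €4060
  €37000 × 19% = €7030
  €49000 × 24% = €11760
  €178000 × 32% = €56960
  → €79810

€87424 > €79810, so the supplementary minimum tax is the binding amount.

€87424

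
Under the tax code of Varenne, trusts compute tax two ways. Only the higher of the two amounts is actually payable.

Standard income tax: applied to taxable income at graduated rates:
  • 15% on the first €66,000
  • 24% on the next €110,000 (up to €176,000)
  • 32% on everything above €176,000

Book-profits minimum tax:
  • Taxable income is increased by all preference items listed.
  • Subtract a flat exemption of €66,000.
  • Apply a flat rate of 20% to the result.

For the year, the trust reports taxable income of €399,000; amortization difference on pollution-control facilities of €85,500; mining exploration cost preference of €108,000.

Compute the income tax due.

€107,660

Book-profits minimum tax:
  Adjusted income: €399,000 + €85,500 + €108,000 = €592,500
  Less exemption €66,000 → base €526,500
  €526,500 × 20% = €105,300

Standard income tax:
  €66,000 × 15% = €9,900
  €110,000 × 24% = €26,400
  €223,000 × 32% = €71,360
  → €107,660

€107,660 > €105,300, so the standard income tax governs.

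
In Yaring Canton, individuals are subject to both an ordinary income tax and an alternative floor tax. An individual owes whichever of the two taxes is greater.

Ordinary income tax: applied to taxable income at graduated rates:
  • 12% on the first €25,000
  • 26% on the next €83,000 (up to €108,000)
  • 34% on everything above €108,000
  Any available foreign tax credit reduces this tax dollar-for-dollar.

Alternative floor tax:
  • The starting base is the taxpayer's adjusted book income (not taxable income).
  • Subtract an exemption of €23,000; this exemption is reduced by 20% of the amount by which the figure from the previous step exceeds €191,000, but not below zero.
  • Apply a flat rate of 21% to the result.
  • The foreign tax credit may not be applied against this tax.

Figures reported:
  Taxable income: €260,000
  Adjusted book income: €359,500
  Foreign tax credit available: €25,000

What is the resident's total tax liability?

Alternative floor tax:
  Base (adjusted book income): €359,500
  Exemption: 20% × (€359,500 − €191,000) = €33,700 ≥ €23,000, so the exemption is fully phased out
  Base: €359,500 − €0 = €359,500
  €359,500 × 21% = €75,495

Ordinary income tax:
  €25,000 × 12% = €3,000
  €83,000 × 26% = €21,580
  €152,000 × 34% = €51,680
  → €76,260
  Less foreign tax credit €25,000 → €51,260

€75,495 > €51,260, so the alternative floor tax is the binding amount.

€75,495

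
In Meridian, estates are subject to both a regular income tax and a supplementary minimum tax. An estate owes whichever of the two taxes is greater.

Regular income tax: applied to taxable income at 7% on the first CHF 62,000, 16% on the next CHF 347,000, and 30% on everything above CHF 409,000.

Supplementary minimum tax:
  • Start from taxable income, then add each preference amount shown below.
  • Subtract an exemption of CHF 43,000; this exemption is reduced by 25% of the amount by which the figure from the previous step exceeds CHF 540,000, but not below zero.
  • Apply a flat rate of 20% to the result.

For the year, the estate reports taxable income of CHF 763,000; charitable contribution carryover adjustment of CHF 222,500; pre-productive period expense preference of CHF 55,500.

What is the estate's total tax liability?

Regular income tax:
  CHF 62,000 × 7% = CHF 4,340
  CHF 347,000 × 16% = CHF 55,520
  CHF 354,000 × 30% = CHF 106,200
  → CHF 166,060

Supplementary minimum tax:
  Adjusted income: CHF 763,000 + CHF 222,500 + CHF 55,500 = CHF 1,041,000
  Exemption: 25% × (CHF 1,041,000 − CHF 540,000) = CHF 125,250 ≥ CHF 43,000, so the exemption is fully phased out
  Base: CHF 1,041,000 − CHF 0 = CHF 1,041,000
  CHF 1,041,000 × 20% = CHF 208,200

CHF 208,200 > CHF 166,060, so the supplementary minimum tax is the binding amount.

CHF 208,200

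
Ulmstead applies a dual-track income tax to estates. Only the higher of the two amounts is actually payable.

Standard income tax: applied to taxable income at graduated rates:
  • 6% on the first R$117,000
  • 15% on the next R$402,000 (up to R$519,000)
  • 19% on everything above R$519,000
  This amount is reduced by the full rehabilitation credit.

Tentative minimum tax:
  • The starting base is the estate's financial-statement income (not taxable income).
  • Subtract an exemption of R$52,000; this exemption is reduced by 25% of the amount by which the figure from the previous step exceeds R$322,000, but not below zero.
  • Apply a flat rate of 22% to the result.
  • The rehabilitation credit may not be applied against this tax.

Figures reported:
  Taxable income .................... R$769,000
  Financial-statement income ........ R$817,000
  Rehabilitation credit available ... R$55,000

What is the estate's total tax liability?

Standard income tax:
  R$117,000 × 6% = R$7,020
  R$402,000 × 15% = R$60,300
  R$250,000 × 19% = R$47,500
  → R$114,820
  Less rehabilitation credit R$55,000 → R$59,820

Tentative minimum tax:
  Base (financial-statement income): R$817,000
  Exemption: 25% × (R$817,000 − R$322,000) = R$123,750 ≥ R$52,000, so the exemption is fully phased out
  Base: R$817,000 − R$0 = R$817,000
  R$817,000 × 22% = R$179,740

R$179,740 > R$59,820, so the tentative minimum tax is the binding amount.

R$179,740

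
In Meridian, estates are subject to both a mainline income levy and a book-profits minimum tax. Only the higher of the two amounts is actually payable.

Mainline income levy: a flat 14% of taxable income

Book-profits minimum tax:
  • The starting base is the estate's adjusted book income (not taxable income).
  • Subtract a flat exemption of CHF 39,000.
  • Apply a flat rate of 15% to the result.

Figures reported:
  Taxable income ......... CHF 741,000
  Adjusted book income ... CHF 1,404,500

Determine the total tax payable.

CHF 204,825

Book-profits minimum tax:
  Base (adjusted book income): CHF 1,404,500
  Less exemption CHF 39,000 → base CHF 1,365,500
  CHF 1,365,500 × 15% = CHF 204,825

Mainline income levy:
  CHF 741,000 × 14% = CHF 103,740

CHF 204,825 > CHF 103,740, so the book-profits minimum tax is the binding amount.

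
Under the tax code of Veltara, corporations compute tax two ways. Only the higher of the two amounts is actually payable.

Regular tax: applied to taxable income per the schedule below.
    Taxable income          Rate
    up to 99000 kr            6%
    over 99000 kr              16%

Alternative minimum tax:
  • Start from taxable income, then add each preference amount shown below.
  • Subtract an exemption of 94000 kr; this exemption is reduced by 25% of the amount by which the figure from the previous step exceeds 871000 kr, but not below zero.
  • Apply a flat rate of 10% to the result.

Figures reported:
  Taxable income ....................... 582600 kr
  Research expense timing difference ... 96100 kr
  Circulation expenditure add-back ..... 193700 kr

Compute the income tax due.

Alternative minimum tax:
  Adjusted income: 582600 kr + 96100 kr + 193700 kr = 872400 kr
  Exemption: 94000 kr − 25% × (872400 kr − 871000 kr) = 94000 kr − 350 kr = 93650 kr
  Base: 872400 kr − 93650 kr = 778750 kr
  778750 kr × 10% = 77875 kr

Regular tax:
  99000 kr × 6% = 5940 kr
  483600 kr × 16% = 77376 kr
  → 83316 kr

83316 kr > 77875 kr, so the regular tax governs.

83316 kr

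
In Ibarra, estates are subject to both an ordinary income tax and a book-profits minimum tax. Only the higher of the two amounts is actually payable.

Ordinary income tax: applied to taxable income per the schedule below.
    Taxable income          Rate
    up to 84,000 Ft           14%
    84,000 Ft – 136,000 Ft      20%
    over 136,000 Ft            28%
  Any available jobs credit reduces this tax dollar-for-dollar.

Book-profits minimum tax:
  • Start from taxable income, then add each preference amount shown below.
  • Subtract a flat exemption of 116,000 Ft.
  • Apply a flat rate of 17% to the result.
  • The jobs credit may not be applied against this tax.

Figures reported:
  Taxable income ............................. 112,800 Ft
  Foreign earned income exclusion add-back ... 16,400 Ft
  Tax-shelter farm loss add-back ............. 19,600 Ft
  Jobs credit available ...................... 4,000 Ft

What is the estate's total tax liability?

Book-profits minimum tax:
  Adjusted income: 112,800 Ft + 16,400 Ft + 19,600 Ft = 148,800 Ft
  Less exemption 116,000 Ft → base 32,800 Ft
  32,800 Ft × 17% = 5,576 Ft

Ordinary income tax:
  84,000 Ft × 14% = 11,760 Ft
  28,800 Ft × 20% = 5,760 Ft
  → 17,520 Ft
  Less jobs credit 4,000 Ft → 13,520 Ft

13,520 Ft > 5,576 Ft, so the ordinary income tax governs.

13,520 Ft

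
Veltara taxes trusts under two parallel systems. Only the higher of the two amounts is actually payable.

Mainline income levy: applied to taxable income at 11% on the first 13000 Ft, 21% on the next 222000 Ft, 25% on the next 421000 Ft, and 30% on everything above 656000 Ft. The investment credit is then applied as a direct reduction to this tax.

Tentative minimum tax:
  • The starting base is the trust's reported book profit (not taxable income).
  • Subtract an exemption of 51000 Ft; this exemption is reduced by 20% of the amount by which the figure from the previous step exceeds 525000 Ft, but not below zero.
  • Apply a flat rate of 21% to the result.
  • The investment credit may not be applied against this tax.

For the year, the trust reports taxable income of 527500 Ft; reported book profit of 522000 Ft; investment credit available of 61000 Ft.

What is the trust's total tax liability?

98910 Ft

Tentative minimum tax:
  Base (reported book profit): 522000 Ft
  Exemption: 522000 Ft ≤ 525000 Ft, so full 51000 Ft applies
  Base: 522000 Ft − 51000 Ft = 471000 Ft
  471000 Ft × 21% = 98910 Ft

Mainline income levy:
  13000 Ft × 11% = 1430 Ft
  222000 Ft × 21% = 46620 Ft
  292500 Ft × 25% = 73125 Ft
  → 121175 Ft
  Less investment credit 61000 Ft → 60175 Ft

98910 Ft > 60175 Ft, so the tentative minimum tax is the binding amount.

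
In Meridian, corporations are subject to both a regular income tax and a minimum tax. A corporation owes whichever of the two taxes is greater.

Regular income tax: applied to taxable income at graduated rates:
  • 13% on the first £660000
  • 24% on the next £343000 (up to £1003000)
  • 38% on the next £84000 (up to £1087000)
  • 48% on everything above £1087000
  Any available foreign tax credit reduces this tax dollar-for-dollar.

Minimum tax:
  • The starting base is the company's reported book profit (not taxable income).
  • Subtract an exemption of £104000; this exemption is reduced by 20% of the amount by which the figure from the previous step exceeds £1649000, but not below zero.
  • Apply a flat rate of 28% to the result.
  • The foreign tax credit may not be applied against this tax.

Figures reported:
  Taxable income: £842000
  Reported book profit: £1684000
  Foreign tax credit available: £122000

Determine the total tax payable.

Minimum tax:
  Base (reported book profit): £1684000
  Exemption: £104000 − 20% × (£1684000 − £1649000) = £104000 − £7000 = £97000
  Base: £1684000 − £97000 = £1587000
  £1587000 × 28% = £444360

Regular income tax:
  £660000 × 13% = £85800
  £182000 × 24% = £43680
  → £129480
  Less foreign tax credit £122000 → £7480

£444360 > £7480, so the minimum tax is the binding amount.

£444360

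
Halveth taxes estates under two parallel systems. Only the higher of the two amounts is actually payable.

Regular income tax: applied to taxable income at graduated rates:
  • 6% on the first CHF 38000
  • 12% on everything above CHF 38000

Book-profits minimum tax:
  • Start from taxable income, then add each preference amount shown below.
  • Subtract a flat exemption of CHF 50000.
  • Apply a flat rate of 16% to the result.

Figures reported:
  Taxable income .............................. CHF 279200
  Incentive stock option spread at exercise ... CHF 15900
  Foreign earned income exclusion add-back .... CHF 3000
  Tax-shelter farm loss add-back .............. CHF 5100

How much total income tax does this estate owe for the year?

Book-profits minimum tax:
  Adjusted income: CHF 279200 + CHF 15900 + CHF 3000 + CHF 5100 = CHF 303200
  Less exemption CHF 50000 → base CHF 253200
  CHF 253200 × 16% = CHF 40512

Regular income tax:
  CHF 38000 × 6% = CHF 2280
  CHF 241200 × 12% = CHF 28944
  → CHF 31224

CHF 40512 > CHF 31224, so the book-profits minimum tax is the binding amount.

CHF 40512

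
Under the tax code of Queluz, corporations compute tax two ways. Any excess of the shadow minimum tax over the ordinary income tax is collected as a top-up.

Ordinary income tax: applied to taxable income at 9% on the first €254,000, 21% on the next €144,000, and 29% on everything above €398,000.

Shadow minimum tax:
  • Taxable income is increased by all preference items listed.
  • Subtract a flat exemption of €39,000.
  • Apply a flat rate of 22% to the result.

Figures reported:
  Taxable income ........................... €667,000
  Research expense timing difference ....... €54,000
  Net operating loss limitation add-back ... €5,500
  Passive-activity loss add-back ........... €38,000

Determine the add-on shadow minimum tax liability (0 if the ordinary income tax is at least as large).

€28,500

Shadow minimum tax:
  Adjusted income: €667,000 + €54,000 + €5,500 + €38,000 = €764,500
  Less exemption €39,000 → base €725,500
  €725,500 × 22% = €159,610

Ordinary income tax:
  €254,000 × 9% = €22,860
  €144,000 × 21% = €30,240
  €269,000 × 29% = €78,010
  → €131,110

Excess of shadow minimum tax over ordinary income tax: €159,610 − €131,110 = €28,500.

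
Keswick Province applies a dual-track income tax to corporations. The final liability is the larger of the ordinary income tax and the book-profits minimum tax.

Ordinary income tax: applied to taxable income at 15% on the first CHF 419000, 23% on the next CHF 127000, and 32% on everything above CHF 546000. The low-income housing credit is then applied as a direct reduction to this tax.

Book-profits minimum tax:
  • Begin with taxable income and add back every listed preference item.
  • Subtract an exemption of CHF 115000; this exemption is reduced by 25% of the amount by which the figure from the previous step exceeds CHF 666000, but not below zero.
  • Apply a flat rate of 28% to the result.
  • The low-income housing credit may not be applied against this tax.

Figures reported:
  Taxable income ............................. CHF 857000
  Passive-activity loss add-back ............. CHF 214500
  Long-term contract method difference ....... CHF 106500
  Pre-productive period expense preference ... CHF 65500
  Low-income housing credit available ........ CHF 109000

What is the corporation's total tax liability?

Ordinary income tax:
  CHF 419000 × 15% = CHF 62850
  CHF 127000 × 23% = CHF 29210
  CHF 311000 × 32% = CHF 99520
  → CHF 191580
  Less low-income housing credit CHF 109000 → CHF 82580

Book-profits minimum tax:
  Adjusted income: CHF 857000 + CHF 214500 + CHF 106500 + CHF 65500 = CHF 1243500
  Exemption: 25% × (CHF 1243500 − CHF 666000) = CHF 144375 ≥ CHF 115000, so the exemption is fully phased out
  Base: CHF 1243500 − CHF 0 = CHF 1243500
  CHF 1243500 × 28% = CHF 348180

CHF 348180 > CHF 82580, so the book-profits minimum tax is the binding amount.

CHF 348180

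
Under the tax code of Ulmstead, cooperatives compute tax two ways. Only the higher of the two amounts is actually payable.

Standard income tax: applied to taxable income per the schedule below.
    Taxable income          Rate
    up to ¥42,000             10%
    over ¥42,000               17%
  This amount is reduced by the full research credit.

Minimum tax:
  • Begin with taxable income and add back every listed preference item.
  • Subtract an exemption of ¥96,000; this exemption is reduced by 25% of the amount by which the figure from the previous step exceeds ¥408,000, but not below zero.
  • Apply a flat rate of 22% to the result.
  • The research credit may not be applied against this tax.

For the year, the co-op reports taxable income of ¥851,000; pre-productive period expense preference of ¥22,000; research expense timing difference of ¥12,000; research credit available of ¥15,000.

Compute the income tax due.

Minimum tax:
  Adjusted income: ¥851,000 + ¥22,000 + ¥12,000 = ¥885,000
  Exemption: 25% × (¥885,000 − ¥408,000) = ¥119,250 ≥ ¥96,000, so the exemption is fully phased out
  Base: ¥885,000 − ¥0 = ¥885,000
  ¥885,000 × 22% = ¥194,700

Standard income tax:
  ¥42,000 × 10% = ¥4,200
  ¥809,000 × 17% = ¥137,530
  → ¥141,730
  Less research credit ¥15,000 → ¥126,730

¥194,700 > ¥126,730, so the minimum tax is the binding amount.

¥194,700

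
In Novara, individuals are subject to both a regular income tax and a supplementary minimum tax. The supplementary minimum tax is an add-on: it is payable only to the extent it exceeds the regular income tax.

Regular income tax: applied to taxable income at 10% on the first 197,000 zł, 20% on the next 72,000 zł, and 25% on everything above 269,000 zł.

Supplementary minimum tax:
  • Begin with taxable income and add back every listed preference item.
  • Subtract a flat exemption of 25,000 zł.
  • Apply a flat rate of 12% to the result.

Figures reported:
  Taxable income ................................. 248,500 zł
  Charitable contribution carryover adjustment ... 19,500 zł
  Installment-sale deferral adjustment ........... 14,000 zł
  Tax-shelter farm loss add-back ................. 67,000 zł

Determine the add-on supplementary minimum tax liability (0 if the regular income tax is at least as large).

Supplementary minimum tax:
  Adjusted income: 248,500 zł + 19,500 zł + 14,000 zł + 67,000 zł = 349,000 zł
  Less exemption 25,000 zł → base 324,000 zł
  324,000 zł × 12% = 38,880 zł

Regular income tax:
  197,000 zł × 10% = 19,700 zł
  51,500 zł × 20% = 10,300 zł
  → 30,000 zł

Excess of supplementary minimum tax over regular income tax: 38,880 zł − 30,000 zł = 8,880 zł.

8,880 zł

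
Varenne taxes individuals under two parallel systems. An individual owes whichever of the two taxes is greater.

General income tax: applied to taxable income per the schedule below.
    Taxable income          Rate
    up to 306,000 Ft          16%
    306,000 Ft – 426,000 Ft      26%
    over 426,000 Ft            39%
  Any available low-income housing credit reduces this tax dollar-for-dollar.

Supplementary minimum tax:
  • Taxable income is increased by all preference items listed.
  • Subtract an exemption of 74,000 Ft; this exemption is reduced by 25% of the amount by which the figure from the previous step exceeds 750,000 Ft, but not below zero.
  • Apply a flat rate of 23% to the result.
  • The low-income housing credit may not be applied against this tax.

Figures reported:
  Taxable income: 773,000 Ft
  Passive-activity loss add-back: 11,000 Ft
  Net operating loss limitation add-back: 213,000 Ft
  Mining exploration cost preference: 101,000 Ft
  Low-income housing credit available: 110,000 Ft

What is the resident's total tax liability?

Supplementary minimum tax:
  Adjusted income: 773,000 Ft + 11,000 Ft + 213,000 Ft + 101,000 Ft = 1,098,000 Ft
  Exemption: 25% × (1,098,000 Ft − 750,000 Ft) = 87,000 Ft ≥ 74,000 Ft, so the exemption is fully phased out
  Base: 1,098,000 Ft − 0 Ft = 1,098,000 Ft
  1,098,000 Ft × 23% = 252,540 Ft

General income tax:
  306,000 Ft × 16% = 48,960 Ft
  120,000 Ft × 26% = 31,200 Ft
  347,000 Ft × 39% = 135,330 Ft
  → 215,490 Ft
  Less low-income housing credit 110,000 Ft → 105,490 Ft

252,540 Ft > 105,490 Ft, so the supplementary minimum tax is the binding amount.

252,540 Ft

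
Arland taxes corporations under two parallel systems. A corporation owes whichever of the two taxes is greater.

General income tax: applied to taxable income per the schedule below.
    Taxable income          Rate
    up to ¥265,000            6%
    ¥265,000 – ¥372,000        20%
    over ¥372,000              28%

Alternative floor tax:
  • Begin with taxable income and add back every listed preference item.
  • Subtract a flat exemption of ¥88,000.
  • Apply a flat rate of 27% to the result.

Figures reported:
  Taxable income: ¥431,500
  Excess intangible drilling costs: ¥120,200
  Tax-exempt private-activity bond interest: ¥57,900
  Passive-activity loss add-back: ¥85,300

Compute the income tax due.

¥163,863

Alternative floor tax:
  Adjusted income: ¥431,500 + ¥120,200 + ¥57,900 + ¥85,300 = ¥694,900
  Less exemption ¥88,000 → base ¥606,900
  ¥606,900 × 27% = ¥163,863

General income tax:
  ¥265,000 × 6% = ¥15,900
  ¥107,000 × 20% = ¥21,400
  ¥59,500 × 28% = ¥16,660
  → ¥53,960

¥163,863 > ¥53,960, so the alternative floor tax is the binding amount.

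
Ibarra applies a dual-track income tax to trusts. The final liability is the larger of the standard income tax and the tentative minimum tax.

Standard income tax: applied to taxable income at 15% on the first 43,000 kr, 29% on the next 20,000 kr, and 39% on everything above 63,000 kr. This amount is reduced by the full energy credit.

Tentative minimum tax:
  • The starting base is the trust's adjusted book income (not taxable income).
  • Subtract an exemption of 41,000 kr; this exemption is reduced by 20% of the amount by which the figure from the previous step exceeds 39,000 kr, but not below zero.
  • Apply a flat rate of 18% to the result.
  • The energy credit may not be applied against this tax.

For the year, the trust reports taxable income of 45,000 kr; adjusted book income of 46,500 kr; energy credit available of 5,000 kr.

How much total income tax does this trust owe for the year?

2,030 kr

Standard income tax:
  43,000 kr × 15% = 6,450 kr
  2,000 kr × 29% = 580 kr
  → 7,030 kr
  Less energy credit 5,000 kr → 2,030 kr

Tentative minimum tax:
  Base (adjusted book income): 46,500 kr
  Exemption: 41,000 kr − 20% × (46,500 kr − 39,000 kr) = 41,000 kr − 1,500 kr = 39,500 kr
  Base: 46,500 kr − 39,500 kr = 7,000 kr
  7,000 kr × 18% = 1,260 kr

2,030 kr > 1,260 kr, so the standard income tax governs.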